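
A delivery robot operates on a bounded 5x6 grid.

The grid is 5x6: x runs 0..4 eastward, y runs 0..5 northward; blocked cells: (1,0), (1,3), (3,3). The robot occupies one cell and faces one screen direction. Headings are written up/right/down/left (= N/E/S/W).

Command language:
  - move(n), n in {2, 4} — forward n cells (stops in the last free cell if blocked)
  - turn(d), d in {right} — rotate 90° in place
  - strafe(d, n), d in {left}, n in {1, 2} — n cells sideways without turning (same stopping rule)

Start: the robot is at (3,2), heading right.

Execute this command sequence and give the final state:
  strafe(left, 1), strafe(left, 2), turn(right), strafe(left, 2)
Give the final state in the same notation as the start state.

at (4,2), heading down

from: at (3,2), heading right
1. strafe(left, 1) → at (3,2), heading right
2. strafe(left, 2) → at (3,2), heading right
3. turn(right) → at (3,2), heading down
4. strafe(left, 2) → at (4,2), heading down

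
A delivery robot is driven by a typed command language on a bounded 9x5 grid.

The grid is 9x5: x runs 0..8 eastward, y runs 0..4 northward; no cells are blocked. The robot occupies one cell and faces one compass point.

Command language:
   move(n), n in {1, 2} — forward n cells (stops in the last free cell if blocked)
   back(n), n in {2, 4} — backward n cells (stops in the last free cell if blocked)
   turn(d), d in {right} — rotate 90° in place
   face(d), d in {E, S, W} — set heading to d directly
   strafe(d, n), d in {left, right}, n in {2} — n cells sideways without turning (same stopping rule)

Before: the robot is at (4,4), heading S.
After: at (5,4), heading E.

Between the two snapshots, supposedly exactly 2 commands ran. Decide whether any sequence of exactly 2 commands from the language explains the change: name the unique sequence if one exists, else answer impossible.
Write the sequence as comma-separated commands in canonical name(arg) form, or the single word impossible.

key: position moved to (5,4) AND the heading swung to E — translation plus rotation needed
from: at (4,4), heading S
t=1 face(E) ⇒ at (4,4), heading E
t=2 move(1) ⇒ at (5,4), heading E
no rival 2-sequence matches.

face(E), move(1)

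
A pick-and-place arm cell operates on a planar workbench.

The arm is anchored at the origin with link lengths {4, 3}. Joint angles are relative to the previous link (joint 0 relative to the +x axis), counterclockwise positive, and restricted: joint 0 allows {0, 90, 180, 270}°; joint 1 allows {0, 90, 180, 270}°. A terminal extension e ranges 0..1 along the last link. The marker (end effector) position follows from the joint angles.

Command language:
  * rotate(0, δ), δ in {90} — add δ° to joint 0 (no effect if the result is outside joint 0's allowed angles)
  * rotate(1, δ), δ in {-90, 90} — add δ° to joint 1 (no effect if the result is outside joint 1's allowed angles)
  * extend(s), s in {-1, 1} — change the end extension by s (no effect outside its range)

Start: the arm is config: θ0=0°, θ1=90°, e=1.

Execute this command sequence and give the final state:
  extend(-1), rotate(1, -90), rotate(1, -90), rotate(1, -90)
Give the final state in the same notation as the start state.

config: θ0=0°, θ1=180°, e=0

t0: config: θ0=0°, θ1=90°, e=1
t=1 extend(-1) ⇒ config: θ0=0°, θ1=90°, e=0
t=2 rotate(1, -90) ⇒ config: θ0=0°, θ1=0°, e=0
t=3 rotate(1, -90) ⇒ config: θ0=0°, θ1=270°, e=0
t=4 rotate(1, -90) ⇒ config: θ0=0°, θ1=180°, e=0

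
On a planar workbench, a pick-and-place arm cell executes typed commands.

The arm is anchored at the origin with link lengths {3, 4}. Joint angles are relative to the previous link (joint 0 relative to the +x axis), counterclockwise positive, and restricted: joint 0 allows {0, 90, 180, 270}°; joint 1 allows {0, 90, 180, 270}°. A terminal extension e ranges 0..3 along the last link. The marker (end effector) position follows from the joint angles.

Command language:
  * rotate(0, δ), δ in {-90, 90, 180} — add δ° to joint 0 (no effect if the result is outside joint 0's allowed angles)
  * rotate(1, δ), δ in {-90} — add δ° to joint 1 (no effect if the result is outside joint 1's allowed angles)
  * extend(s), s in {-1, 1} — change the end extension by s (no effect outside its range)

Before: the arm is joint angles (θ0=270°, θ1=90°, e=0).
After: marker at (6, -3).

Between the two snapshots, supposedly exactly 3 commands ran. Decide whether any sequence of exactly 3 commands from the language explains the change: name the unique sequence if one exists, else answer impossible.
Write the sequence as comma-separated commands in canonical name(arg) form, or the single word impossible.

key: running extend(1) before extend(-1) would end elsewhere — order is forced
start: joint angles (θ0=270°, θ1=90°, e=0)
step 1 (extend(-1)): joint angles (θ0=270°, θ1=90°, e=0)
step 2 (extend(1)): joint angles (θ0=270°, θ1=90°, e=1)
step 3 (extend(1)): joint angles (θ0=270°, θ1=90°, e=2)
no other 3-command option fits: unique.

extend(-1), extend(1), extend(1)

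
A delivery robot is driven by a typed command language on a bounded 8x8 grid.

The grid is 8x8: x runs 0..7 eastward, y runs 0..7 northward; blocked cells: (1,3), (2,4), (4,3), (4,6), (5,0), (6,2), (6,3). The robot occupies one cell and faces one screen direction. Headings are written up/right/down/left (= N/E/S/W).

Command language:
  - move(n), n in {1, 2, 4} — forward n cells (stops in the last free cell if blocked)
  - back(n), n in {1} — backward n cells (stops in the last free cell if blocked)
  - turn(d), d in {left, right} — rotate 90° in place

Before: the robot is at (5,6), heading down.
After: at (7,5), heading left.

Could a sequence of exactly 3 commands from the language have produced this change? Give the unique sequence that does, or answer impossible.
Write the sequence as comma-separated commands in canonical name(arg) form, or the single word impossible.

checked all 3-command options: none fits.

impossible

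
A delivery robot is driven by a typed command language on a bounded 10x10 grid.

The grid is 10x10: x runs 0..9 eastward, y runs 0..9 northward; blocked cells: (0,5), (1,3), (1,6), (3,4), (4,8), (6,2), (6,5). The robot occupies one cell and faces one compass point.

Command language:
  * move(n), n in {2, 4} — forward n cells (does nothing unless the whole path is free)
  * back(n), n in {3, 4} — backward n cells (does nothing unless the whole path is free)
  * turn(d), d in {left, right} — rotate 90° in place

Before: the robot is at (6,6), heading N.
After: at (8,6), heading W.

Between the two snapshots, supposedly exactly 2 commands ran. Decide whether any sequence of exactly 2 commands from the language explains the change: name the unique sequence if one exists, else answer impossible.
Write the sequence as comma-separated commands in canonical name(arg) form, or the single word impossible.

all 36 sequences checked — none match.

impossible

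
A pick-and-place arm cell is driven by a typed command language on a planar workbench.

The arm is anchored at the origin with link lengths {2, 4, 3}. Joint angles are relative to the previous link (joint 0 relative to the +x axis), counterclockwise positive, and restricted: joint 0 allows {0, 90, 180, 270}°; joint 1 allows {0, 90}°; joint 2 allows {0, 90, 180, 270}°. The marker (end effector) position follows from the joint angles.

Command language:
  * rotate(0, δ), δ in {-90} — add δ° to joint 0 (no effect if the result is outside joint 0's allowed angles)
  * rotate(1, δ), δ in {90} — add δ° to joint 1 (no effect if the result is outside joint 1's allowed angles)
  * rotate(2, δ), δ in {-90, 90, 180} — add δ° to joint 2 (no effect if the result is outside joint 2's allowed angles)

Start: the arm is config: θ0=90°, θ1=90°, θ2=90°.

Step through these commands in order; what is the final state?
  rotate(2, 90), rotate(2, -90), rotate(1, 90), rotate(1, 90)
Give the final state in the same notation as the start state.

initial: config: θ0=90°, θ1=90°, θ2=90°
t=1 rotate(2, 90) ⇒ config: θ0=90°, θ1=90°, θ2=180°
t=2 rotate(2, -90) ⇒ config: θ0=90°, θ1=90°, θ2=90°
t=3 rotate(1, 90) ⇒ config: θ0=90°, θ1=90°, θ2=90°
t=4 rotate(1, 90) ⇒ config: θ0=90°, θ1=90°, θ2=90°

config: θ0=90°, θ1=90°, θ2=90°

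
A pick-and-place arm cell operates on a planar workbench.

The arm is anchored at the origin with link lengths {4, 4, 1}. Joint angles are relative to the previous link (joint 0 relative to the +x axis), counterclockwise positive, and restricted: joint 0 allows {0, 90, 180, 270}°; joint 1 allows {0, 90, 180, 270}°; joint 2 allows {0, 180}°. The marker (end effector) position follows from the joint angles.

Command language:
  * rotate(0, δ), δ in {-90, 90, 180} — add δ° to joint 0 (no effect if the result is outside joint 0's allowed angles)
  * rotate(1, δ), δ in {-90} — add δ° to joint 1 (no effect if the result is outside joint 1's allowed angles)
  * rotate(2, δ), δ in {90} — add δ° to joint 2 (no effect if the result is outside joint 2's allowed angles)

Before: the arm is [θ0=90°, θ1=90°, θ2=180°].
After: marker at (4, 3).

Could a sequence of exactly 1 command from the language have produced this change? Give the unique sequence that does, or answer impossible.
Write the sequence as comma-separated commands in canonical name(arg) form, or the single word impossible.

start: [θ0=90°, θ1=90°, θ2=180°]
t=1 rotate(0, -90) ⇒ [θ0=0°, θ1=90°, θ2=180°]
no rival 1-sequence matches.

rotate(0, -90)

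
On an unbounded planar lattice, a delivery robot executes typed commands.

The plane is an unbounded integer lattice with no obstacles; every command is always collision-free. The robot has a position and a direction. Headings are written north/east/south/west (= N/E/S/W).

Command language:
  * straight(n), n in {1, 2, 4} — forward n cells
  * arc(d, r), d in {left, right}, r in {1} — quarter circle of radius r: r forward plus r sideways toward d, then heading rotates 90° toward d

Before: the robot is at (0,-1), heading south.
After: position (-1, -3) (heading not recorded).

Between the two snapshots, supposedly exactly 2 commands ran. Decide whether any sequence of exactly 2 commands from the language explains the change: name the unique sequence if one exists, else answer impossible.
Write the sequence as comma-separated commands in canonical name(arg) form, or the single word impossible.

straight(1), arc(right, 1)

key: order matters: swapping straight(1) and arc(right, 1) lands elsewhere
begin: at (0,-1), heading south
step 1 (straight(1)): at (0,-2), heading south
step 2 (arc(right, 1)): at (-1,-3), heading west
uniquely the one of 25 2-step routes that fits.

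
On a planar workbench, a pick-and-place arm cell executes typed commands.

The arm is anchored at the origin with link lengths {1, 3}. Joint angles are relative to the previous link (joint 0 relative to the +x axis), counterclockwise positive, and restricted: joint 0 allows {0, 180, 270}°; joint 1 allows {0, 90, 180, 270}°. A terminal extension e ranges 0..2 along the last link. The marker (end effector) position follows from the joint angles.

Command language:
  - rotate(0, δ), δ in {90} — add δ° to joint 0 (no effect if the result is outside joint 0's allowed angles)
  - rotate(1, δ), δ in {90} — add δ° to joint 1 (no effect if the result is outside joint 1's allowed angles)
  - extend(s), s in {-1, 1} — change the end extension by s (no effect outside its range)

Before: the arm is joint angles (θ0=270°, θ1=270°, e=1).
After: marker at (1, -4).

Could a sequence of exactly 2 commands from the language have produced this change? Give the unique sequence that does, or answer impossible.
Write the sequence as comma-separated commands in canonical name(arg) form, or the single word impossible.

initial: joint angles (θ0=270°, θ1=270°, e=1)
t=1 rotate(0, 90) ⇒ joint angles (θ0=0°, θ1=270°, e=1)
t=2 rotate(0, 90) ⇒ joint angles (θ0=0°, θ1=270°, e=1)
all 16 alternatives checked — unique.

rotate(0, 90), rotate(0, 90)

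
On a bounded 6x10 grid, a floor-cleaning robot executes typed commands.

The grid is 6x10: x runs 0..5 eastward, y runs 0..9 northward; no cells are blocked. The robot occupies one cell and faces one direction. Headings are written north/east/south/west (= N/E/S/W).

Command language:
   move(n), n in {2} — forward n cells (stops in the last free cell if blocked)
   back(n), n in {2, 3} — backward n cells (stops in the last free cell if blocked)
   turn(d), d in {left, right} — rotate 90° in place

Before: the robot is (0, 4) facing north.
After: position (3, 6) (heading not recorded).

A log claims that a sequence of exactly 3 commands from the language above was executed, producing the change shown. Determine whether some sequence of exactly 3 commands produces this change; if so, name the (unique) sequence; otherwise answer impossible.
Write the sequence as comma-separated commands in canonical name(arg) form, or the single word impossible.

key: order matters: swapping move(2) and back(3) lands elsewhere
from: (0, 4) facing north
1. move(2) → (0, 6) facing north
2. turn(left) → (0, 6) facing west
3. back(3) → (3, 6) facing west
no rival 3-sequence matches.

move(2), turn(left), back(3)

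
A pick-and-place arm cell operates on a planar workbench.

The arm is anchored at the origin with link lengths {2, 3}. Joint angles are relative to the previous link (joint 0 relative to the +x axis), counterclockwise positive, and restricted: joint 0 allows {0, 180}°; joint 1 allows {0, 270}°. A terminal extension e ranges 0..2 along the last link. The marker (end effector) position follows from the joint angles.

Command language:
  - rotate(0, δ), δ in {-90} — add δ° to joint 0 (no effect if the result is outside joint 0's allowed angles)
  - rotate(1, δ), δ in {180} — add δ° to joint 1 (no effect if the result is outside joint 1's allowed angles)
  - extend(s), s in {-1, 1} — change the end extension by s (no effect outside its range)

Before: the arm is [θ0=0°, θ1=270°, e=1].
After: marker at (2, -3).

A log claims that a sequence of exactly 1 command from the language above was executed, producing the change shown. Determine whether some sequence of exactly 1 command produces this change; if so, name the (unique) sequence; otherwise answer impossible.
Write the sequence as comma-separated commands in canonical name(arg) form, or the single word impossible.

extend(-1)

begin: [θ0=0°, θ1=270°, e=1]
step 1 (extend(-1)): [θ0=0°, θ1=270°, e=0]
no rival 1-sequence matches.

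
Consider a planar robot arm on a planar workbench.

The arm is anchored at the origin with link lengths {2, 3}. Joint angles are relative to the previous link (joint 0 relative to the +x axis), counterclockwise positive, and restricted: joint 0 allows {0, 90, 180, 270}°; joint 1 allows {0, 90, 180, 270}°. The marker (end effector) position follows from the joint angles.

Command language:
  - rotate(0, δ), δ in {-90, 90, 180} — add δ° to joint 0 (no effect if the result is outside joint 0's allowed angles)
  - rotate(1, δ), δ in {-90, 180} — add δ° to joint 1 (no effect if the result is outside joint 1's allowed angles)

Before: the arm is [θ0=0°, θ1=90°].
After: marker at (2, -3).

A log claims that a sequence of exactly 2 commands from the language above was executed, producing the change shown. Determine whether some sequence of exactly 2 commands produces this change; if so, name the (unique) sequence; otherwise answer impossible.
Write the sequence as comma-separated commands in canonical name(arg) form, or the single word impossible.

from: [θ0=0°, θ1=90°]
1. rotate(1, -90) → [θ0=0°, θ1=0°]
2. rotate(1, -90) → [θ0=0°, θ1=270°]
no other 2-command option fits: unique.

rotate(1, -90), rotate(1, -90)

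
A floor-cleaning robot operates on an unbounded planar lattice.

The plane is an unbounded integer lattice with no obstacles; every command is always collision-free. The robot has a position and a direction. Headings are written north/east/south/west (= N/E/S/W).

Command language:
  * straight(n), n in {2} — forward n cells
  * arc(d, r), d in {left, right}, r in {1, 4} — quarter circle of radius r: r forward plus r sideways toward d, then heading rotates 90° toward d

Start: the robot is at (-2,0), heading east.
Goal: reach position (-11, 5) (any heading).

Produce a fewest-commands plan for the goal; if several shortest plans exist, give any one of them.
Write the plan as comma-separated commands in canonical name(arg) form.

arc(left, 1), arc(left, 4), straight(2), straight(2), straight(2)

start: at (-2,0), heading east
step 1 (arc(left, 1)): at (-1,1), heading north
step 2 (arc(left, 4)): at (-5,5), heading west
step 3 (straight(2)): at (-7,5), heading west
step 4 (straight(2)): at (-9,5), heading west
step 5 (straight(2)): at (-11,5), heading west
nothing shorter than 5 reaches the goal.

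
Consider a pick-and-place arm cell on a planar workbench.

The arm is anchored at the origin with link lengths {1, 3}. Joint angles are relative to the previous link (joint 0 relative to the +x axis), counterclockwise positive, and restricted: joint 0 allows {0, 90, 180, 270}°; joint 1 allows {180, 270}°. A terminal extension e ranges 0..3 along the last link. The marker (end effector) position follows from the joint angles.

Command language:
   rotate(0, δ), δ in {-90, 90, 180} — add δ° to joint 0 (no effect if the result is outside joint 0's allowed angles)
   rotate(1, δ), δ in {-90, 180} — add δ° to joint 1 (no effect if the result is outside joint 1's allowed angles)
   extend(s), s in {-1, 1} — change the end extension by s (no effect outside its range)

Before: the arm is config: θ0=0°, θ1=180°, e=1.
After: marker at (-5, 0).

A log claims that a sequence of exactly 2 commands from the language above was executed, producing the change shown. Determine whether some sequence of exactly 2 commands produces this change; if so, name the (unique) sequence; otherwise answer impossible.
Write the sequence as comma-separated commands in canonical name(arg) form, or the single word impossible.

t0: config: θ0=0°, θ1=180°, e=1
1. extend(1) → config: θ0=0°, θ1=180°, e=2
2. extend(1) → config: θ0=0°, θ1=180°, e=3
no rival 2-sequence matches.

extend(1), extend(1)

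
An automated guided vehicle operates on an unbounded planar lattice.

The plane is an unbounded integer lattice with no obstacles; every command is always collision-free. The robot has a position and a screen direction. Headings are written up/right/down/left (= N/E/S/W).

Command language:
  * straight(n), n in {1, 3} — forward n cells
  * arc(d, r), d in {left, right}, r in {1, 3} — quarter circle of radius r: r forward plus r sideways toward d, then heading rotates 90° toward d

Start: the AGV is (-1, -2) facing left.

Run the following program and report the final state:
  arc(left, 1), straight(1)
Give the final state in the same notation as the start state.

start: (-1, -2) facing left
step 1 (arc(left, 1)): (-2, -3) facing down
step 2 (straight(1)): (-2, -4) facing down

(-2, -4) facing down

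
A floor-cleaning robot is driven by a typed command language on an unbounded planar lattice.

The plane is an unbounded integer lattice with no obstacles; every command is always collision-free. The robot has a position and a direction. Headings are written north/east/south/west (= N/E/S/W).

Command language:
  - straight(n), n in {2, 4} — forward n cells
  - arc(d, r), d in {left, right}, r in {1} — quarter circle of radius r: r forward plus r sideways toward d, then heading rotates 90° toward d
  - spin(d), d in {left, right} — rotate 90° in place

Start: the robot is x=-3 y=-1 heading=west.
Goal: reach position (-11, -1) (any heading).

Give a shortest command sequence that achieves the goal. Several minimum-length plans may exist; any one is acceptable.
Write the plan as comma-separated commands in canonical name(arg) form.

straight(4), straight(4)

t0: x=-3 y=-1 heading=west
step 1 (straight(4)): x=-7 y=-1 heading=west
step 2 (straight(4)): x=-11 y=-1 heading=west
minimal: 2 command(s), checked below 2.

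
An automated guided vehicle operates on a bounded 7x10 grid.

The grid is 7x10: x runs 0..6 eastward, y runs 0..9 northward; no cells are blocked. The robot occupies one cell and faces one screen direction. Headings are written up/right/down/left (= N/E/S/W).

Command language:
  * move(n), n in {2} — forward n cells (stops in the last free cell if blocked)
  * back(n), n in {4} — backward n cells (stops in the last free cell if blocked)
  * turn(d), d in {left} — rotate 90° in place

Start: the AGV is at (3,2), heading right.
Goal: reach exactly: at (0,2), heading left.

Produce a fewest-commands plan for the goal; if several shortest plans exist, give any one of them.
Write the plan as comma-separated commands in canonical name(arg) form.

back(4), turn(left), turn(left)

initial: at (3,2), heading right
step 1 (back(4)): at (0,2), heading right
step 2 (turn(left)): at (0,2), heading up
step 3 (turn(left)): at (0,2), heading left
no 2-step plan works, so 3 is optimal.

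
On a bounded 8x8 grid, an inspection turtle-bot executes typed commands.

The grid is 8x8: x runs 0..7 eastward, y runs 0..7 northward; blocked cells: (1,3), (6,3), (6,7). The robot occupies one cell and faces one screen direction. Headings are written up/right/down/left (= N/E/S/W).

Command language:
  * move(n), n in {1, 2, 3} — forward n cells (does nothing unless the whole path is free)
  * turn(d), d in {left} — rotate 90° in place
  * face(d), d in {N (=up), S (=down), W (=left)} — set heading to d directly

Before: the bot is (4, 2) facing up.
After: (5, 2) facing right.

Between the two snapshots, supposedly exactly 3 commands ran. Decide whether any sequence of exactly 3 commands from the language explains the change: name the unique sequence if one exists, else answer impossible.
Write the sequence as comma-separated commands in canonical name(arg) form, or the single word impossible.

key: running move(1) before face(S) would end elsewhere — order is forced
start: (4, 2) facing up
1. face(S) → (4, 2) facing down
2. turn(left) → (4, 2) facing right
3. move(1) → (5, 2) facing right
no rival 3-sequence matches.

face(S), turn(left), move(1)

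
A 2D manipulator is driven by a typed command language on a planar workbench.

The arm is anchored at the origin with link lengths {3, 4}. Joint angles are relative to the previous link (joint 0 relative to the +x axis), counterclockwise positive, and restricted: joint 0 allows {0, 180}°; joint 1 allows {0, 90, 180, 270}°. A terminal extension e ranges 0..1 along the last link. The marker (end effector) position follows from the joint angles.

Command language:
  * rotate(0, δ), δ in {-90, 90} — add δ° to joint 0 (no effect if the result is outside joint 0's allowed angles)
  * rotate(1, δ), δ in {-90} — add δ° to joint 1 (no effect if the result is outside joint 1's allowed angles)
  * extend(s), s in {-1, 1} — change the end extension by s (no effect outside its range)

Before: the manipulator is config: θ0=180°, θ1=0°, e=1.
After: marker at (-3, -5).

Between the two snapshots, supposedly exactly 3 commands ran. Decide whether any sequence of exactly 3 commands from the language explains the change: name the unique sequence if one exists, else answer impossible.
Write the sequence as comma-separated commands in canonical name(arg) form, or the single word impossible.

rotate(1, -90), rotate(1, -90), rotate(1, -90)

from: config: θ0=180°, θ1=0°, e=1
[1] after rotate(1, -90): config: θ0=180°, θ1=270°, e=1
[2] after rotate(1, -90): config: θ0=180°, θ1=180°, e=1
[3] after rotate(1, -90): config: θ0=180°, θ1=90°, e=1
all 125 alternatives checked — unique.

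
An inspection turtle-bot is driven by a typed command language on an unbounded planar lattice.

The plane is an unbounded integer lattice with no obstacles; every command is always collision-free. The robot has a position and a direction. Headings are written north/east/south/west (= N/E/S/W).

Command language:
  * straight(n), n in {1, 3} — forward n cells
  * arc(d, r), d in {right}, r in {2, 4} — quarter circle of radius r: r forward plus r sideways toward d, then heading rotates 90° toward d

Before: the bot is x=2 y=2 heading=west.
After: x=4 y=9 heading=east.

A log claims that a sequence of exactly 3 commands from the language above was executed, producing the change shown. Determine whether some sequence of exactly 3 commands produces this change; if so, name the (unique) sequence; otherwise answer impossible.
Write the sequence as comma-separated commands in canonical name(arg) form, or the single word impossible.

key: cell and facing (now E) both changed — the 3 commands mix motion and turning
start: x=2 y=2 heading=west
t=1 arc(right, 2) ⇒ x=0 y=4 heading=north
t=2 straight(1) ⇒ x=0 y=5 heading=north
t=3 arc(right, 4) ⇒ x=4 y=9 heading=east
all 64 alternatives checked — unique.

arc(right, 2), straight(1), arc(right, 4)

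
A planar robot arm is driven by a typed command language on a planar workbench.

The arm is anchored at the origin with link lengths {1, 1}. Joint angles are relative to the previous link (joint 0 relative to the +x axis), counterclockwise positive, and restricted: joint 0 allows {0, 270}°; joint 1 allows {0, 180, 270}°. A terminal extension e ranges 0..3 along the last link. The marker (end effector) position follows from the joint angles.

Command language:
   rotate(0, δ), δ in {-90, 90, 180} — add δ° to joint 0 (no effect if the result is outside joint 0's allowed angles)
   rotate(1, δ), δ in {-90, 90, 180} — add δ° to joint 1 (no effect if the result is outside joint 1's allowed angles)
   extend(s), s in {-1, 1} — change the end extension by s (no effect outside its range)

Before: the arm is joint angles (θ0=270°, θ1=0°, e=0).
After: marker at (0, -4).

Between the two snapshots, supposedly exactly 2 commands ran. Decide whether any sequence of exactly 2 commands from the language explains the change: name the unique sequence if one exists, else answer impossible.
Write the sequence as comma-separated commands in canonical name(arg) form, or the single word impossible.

extend(1), extend(1)

initial: joint angles (θ0=270°, θ1=0°, e=0)
step 1 (extend(1)): joint angles (θ0=270°, θ1=0°, e=1)
step 2 (extend(1)): joint angles (θ0=270°, θ1=0°, e=2)
all 64 alternatives checked — unique.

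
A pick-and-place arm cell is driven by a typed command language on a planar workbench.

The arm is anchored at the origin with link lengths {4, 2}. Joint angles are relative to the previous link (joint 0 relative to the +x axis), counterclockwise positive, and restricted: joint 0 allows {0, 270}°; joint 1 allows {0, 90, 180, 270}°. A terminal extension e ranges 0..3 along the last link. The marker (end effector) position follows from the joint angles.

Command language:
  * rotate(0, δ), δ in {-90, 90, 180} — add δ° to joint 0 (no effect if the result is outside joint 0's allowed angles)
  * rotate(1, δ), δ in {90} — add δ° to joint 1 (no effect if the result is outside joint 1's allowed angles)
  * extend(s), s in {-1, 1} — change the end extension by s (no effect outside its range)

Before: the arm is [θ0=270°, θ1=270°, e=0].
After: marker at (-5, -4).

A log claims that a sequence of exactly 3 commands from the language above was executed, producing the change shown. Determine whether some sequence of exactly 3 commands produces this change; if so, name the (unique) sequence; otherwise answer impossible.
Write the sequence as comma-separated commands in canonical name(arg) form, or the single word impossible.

begin: [θ0=270°, θ1=270°, e=0]
[1] after extend(1): [θ0=270°, θ1=270°, e=1]
[2] after extend(1): [θ0=270°, θ1=270°, e=2]
[3] after extend(1): [θ0=270°, θ1=270°, e=3]
uniquely the one of 216 3-step routes that fits.

extend(1), extend(1), extend(1)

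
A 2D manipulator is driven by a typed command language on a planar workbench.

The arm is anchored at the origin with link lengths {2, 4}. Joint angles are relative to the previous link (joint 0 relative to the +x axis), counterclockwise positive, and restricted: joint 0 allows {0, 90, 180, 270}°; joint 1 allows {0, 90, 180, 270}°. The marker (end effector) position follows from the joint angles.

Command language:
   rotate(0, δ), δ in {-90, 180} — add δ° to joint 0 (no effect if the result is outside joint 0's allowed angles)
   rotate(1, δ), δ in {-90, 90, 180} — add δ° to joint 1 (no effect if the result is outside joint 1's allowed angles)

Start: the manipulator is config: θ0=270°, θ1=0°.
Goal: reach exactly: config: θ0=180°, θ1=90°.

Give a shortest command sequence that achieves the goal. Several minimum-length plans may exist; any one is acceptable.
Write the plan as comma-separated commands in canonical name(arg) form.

initial: config: θ0=270°, θ1=0°
[1] after rotate(0, -90): config: θ0=180°, θ1=0°
[2] after rotate(1, 90): config: θ0=180°, θ1=90°
no 1-step plan works, so 2 is optimal.

rotate(0, -90), rotate(1, 90)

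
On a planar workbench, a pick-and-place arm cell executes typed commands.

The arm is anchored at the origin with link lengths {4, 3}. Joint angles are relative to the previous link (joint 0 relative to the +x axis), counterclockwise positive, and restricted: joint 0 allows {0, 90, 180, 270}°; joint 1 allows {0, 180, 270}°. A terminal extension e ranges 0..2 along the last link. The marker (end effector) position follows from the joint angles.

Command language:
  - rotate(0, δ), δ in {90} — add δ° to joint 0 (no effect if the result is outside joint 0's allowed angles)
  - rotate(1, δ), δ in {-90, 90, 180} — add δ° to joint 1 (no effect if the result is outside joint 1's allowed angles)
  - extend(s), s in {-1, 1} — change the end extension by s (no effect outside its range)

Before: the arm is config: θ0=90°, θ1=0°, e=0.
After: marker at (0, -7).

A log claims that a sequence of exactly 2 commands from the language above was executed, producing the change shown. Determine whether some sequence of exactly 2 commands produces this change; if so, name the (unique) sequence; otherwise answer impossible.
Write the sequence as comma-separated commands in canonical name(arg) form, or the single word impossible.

rotate(0, 90), rotate(0, 90)

start: config: θ0=90°, θ1=0°, e=0
[1] after rotate(0, 90): config: θ0=180°, θ1=0°, e=0
[2] after rotate(0, 90): config: θ0=270°, θ1=0°, e=0
all 36 alternatives checked — unique.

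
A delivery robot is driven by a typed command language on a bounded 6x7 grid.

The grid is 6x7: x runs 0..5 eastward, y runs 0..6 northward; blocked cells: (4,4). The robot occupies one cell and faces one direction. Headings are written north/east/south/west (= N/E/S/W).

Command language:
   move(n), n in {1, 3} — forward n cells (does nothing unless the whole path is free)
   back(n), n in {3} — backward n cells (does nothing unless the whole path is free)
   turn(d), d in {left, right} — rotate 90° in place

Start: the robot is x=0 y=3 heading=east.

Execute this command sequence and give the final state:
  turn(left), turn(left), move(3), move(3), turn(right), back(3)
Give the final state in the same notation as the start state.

x=0 y=0 heading=north

begin: x=0 y=3 heading=east
step 1 (turn(left)): x=0 y=3 heading=north
step 2 (turn(left)): x=0 y=3 heading=west
step 3 (move(3)): x=0 y=3 heading=west
step 4 (move(3)): x=0 y=3 heading=west
step 5 (turn(right)): x=0 y=3 heading=north
step 6 (back(3)): x=0 y=0 heading=north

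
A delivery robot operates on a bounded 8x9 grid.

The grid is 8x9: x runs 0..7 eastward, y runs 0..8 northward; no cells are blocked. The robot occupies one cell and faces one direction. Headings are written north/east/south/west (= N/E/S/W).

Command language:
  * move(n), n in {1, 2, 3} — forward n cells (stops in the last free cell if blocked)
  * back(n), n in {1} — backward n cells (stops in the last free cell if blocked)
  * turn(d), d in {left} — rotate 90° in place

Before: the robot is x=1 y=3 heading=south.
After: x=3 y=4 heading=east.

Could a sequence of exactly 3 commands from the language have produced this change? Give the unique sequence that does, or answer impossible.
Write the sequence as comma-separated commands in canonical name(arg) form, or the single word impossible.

back(1), turn(left), move(2)

key: running move(2) before back(1) would end elsewhere — order is forced
from: x=1 y=3 heading=south
1. back(1) → x=1 y=4 heading=south
2. turn(left) → x=1 y=4 heading=east
3. move(2) → x=3 y=4 heading=east
all 125 alternatives checked — unique.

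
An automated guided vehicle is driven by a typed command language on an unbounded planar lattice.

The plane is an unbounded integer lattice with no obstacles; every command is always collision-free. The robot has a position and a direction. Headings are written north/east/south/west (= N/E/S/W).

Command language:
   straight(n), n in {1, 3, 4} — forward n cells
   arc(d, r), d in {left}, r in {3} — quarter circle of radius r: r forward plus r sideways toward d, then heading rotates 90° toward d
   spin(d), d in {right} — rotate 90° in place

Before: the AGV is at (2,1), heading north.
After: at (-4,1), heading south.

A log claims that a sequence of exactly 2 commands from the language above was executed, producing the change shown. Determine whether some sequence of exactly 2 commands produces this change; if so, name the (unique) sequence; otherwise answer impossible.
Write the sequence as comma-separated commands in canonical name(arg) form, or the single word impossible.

arc(left, 3), arc(left, 3)

key: position moved to (-4,1) AND the heading swung to S — translation plus rotation needed
from: at (2,1), heading north
1. arc(left, 3) → at (-1,4), heading west
2. arc(left, 3) → at (-4,1), heading south
no other 2-command option fits: unique.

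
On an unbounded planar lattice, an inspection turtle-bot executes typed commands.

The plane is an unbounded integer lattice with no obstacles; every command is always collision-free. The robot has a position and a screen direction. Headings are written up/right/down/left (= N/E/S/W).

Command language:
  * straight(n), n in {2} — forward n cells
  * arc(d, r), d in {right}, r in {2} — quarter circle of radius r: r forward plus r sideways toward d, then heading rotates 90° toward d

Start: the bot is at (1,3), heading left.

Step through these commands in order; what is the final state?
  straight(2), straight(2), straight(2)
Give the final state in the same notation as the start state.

from: at (1,3), heading left
[1] after straight(2): at (-1,3), heading left
[2] after straight(2): at (-3,3), heading left
[3] after straight(2): at (-5,3), heading left

at (-5,3), heading left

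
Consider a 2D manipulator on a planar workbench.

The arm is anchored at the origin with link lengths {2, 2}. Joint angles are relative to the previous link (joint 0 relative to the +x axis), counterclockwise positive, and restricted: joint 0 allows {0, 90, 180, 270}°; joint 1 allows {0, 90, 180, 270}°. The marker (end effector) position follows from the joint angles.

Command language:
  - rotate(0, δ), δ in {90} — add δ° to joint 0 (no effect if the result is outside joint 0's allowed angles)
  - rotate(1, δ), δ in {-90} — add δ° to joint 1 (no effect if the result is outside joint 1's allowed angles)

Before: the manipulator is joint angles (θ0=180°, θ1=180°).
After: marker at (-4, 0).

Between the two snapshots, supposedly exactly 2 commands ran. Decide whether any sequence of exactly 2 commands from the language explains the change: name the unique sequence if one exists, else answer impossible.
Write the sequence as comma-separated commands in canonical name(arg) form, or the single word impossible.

rotate(1, -90), rotate(1, -90)

from: joint angles (θ0=180°, θ1=180°)
1. rotate(1, -90) → joint angles (θ0=180°, θ1=90°)
2. rotate(1, -90) → joint angles (θ0=180°, θ1=0°)
no other 2-command option fits: unique.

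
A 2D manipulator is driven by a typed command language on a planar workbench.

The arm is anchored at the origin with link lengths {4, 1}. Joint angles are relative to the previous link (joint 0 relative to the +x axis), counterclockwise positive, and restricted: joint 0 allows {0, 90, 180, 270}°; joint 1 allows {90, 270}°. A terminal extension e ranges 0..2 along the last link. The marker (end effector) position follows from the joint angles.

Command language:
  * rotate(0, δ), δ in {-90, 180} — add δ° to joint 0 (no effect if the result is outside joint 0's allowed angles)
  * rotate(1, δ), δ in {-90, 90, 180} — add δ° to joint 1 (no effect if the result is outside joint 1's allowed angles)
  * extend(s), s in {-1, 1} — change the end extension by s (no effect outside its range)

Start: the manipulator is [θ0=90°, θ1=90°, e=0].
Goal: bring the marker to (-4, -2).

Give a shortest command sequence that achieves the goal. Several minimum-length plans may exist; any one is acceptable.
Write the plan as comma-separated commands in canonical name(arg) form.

t0: [θ0=90°, θ1=90°, e=0]
t=1 rotate(0, 180) ⇒ [θ0=270°, θ1=90°, e=0]
t=2 rotate(0, -90) ⇒ [θ0=180°, θ1=90°, e=0]
t=3 extend(1) ⇒ [θ0=180°, θ1=90°, e=1]
minimal: 3 command(s), checked below 3.

rotate(0, 180), rotate(0, -90), extend(1)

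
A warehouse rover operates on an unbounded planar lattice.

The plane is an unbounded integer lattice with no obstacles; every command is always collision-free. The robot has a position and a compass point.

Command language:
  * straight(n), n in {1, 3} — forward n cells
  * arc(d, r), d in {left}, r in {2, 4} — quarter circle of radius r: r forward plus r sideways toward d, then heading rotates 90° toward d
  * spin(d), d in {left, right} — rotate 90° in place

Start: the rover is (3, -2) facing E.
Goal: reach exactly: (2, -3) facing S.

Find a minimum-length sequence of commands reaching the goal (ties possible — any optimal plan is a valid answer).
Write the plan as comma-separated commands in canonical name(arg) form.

spin(right), spin(right), straight(1), spin(left), straight(1)

begin: (3, -2) facing E
step 1 (spin(right)): (3, -2) facing S
step 2 (spin(right)): (3, -2) facing W
step 3 (straight(1)): (2, -2) facing W
step 4 (spin(left)): (2, -2) facing S
step 5 (straight(1)): (2, -3) facing S
nothing shorter than 5 reaches the goal.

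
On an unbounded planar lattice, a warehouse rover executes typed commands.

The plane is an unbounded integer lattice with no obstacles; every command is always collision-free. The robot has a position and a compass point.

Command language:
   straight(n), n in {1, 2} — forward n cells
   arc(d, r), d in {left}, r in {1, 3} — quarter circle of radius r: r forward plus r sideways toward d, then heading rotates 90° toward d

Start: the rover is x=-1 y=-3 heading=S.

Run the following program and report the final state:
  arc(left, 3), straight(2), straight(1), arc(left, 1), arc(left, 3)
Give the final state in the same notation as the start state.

x=3 y=-2 heading=W

begin: x=-1 y=-3 heading=S
1. arc(left, 3) → x=2 y=-6 heading=E
2. straight(2) → x=4 y=-6 heading=E
3. straight(1) → x=5 y=-6 heading=E
4. arc(left, 1) → x=6 y=-5 heading=N
5. arc(left, 3) → x=3 y=-2 heading=W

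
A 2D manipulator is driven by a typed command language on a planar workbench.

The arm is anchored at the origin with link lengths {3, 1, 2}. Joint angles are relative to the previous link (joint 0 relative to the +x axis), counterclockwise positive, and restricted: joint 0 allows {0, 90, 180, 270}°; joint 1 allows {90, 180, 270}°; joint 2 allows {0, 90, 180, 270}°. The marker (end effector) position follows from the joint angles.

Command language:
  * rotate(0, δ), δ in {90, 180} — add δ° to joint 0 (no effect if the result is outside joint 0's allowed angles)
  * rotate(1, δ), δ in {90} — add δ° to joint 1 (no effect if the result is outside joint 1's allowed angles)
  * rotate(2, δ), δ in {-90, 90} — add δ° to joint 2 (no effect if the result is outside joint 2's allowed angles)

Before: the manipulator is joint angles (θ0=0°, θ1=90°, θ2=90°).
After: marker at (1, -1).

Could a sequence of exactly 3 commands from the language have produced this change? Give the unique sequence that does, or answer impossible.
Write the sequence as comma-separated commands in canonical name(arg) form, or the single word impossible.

rotate(0, 90), rotate(0, 90), rotate(0, 90)

begin: joint angles (θ0=0°, θ1=90°, θ2=90°)
1. rotate(0, 90) → joint angles (θ0=90°, θ1=90°, θ2=90°)
2. rotate(0, 90) → joint angles (θ0=180°, θ1=90°, θ2=90°)
3. rotate(0, 90) → joint angles (θ0=270°, θ1=90°, θ2=90°)
no other 3-command option fits: unique.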